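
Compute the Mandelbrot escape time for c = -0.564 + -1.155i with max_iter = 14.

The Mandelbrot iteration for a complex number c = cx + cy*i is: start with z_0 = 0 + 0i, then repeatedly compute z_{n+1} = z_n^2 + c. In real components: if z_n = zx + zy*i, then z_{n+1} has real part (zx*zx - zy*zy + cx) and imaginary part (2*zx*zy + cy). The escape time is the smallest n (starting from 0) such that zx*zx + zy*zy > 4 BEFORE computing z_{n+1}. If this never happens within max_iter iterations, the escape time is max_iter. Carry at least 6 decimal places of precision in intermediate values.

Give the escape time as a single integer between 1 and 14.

z_0 = 0 + 0i, c = -0.5640 + -1.1550i
Iter 1: z = -0.5640 + -1.1550i, |z|^2 = 1.6521
Iter 2: z = -1.5799 + 0.1478i, |z|^2 = 2.5180
Iter 3: z = 1.9103 + -1.6222i, |z|^2 = 6.2807
Escaped at iteration 3

Answer: 3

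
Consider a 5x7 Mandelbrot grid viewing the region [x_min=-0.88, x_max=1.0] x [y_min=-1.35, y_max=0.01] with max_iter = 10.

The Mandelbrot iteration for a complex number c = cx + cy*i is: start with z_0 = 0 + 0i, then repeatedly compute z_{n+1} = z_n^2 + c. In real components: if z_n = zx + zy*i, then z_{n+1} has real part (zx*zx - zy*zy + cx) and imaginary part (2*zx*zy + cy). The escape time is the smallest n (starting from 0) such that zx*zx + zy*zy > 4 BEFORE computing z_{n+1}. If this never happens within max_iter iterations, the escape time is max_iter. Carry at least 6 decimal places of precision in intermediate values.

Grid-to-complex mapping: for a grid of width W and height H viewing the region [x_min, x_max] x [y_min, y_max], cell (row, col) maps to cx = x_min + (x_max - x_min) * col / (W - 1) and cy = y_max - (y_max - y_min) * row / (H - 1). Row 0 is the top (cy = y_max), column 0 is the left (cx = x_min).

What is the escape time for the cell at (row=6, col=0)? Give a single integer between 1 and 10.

Answer: 2

Derivation:
z_0 = 0 + 0i, c = -0.8800 + -1.3500i
Iter 1: z = -0.8800 + -1.3500i, |z|^2 = 2.5969
Iter 2: z = -1.9281 + 1.0260i, |z|^2 = 4.7702
Escaped at iteration 2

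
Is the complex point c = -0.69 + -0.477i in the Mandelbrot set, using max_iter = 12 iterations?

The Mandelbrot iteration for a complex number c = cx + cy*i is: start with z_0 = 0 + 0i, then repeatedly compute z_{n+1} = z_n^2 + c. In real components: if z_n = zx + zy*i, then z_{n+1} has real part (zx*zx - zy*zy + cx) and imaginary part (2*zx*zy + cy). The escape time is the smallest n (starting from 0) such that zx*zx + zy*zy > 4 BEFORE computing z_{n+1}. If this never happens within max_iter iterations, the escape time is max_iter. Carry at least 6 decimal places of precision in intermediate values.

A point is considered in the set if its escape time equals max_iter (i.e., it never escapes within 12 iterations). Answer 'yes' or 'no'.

Answer: yes

Derivation:
z_0 = 0 + 0i, c = -0.6900 + -0.4770i
Iter 1: z = -0.6900 + -0.4770i, |z|^2 = 0.7036
Iter 2: z = -0.4414 + 0.1813i, |z|^2 = 0.2277
Iter 3: z = -0.5280 + -0.6370i, |z|^2 = 0.6846
Iter 4: z = -0.8170 + 0.1957i, |z|^2 = 0.7058
Iter 5: z = -0.0608 + -0.7968i, |z|^2 = 0.6385
Iter 6: z = -1.3212 + -0.3802i, |z|^2 = 1.8900
Iter 7: z = 0.9109 + 0.5275i, |z|^2 = 1.1081
Iter 8: z = -0.1385 + 0.4840i, |z|^2 = 0.2535
Iter 9: z = -0.9051 + -0.6111i, |z|^2 = 1.1926
Iter 10: z = -0.2441 + 0.6292i, |z|^2 = 0.4554
Iter 11: z = -1.0262 + -0.7842i, |z|^2 = 1.6681
Did not escape in 12 iterations → in set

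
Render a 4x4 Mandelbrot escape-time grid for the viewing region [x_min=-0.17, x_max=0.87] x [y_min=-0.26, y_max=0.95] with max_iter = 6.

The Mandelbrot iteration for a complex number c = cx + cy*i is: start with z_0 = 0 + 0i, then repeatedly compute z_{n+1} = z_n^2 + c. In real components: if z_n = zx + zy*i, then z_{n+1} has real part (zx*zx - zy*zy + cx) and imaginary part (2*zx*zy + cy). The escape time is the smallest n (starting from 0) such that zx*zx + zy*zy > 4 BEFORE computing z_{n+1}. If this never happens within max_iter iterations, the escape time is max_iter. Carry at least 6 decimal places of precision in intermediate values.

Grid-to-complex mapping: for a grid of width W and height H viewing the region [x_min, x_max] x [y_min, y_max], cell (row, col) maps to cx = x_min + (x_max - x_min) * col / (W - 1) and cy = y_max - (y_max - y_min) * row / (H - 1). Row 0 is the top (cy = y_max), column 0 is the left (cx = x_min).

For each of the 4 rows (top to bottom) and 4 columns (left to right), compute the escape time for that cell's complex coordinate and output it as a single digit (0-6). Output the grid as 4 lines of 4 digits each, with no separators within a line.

Answer: 6432
6642
6653
6653

Derivation:
(row=0, col=0): c = -0.1700 + 0.9500i → escape time 6
(row=0, col=1): c = 0.1767 + 0.9500i → escape time 4
(row=0, col=2): c = 0.5233 + 0.9500i → escape time 3
(row=0, col=3): c = 0.8700 + 0.9500i → escape time 2
(row=1, col=0): c = -0.1700 + 0.5467i → escape time 6
(row=1, col=1): c = 0.1767 + 0.5467i → escape time 6
(row=1, col=2): c = 0.5233 + 0.5467i → escape time 4
(row=1, col=3): c = 0.8700 + 0.5467i → escape time 2
(row=2, col=0): c = -0.1700 + 0.1433i → escape time 6
(row=2, col=1): c = 0.1767 + 0.1433i → escape time 6
(row=2, col=2): c = 0.5233 + 0.1433i → escape time 5
(row=2, col=3): c = 0.8700 + 0.1433i → escape time 3
(row=3, col=0): c = -0.1700 + -0.2600i → escape time 6
(row=3, col=1): c = 0.1767 + -0.2600i → escape time 6
(row=3, col=2): c = 0.5233 + -0.2600i → escape time 5
(row=3, col=3): c = 0.8700 + -0.2600i → escape time 3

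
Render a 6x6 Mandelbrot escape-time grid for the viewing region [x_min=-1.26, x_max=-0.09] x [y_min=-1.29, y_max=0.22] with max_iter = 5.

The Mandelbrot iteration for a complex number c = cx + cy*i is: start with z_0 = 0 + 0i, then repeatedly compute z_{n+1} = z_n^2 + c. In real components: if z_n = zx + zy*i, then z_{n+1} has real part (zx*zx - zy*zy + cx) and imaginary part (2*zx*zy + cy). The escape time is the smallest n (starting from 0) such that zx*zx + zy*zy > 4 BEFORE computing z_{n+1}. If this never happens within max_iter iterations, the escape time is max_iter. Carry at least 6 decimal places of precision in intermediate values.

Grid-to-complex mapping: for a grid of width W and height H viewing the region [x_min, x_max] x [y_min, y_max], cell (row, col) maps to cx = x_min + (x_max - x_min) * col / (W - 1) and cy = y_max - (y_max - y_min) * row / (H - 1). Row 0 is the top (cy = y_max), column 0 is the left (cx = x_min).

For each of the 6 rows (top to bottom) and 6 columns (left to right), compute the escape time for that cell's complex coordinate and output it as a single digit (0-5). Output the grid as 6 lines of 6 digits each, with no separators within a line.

(row=0, col=0): c = -1.2600 + 0.2200i → escape time 5
(row=0, col=1): c = -1.0260 + 0.2200i → escape time 5
(row=0, col=2): c = -0.7920 + 0.2200i → escape time 5
(row=0, col=3): c = -0.5580 + 0.2200i → escape time 5
(row=0, col=4): c = -0.3240 + 0.2200i → escape time 5
(row=0, col=5): c = -0.0900 + 0.2200i → escape time 5
(row=1, col=0): c = -1.2600 + -0.0820i → escape time 5
(row=1, col=1): c = -1.0260 + -0.0820i → escape time 5
(row=1, col=2): c = -0.7920 + -0.0820i → escape time 5
(row=1, col=3): c = -0.5580 + -0.0820i → escape time 5
(row=1, col=4): c = -0.3240 + -0.0820i → escape time 5
(row=1, col=5): c = -0.0900 + -0.0820i → escape time 5
(row=2, col=0): c = -1.2600 + -0.3840i → escape time 5
(row=2, col=1): c = -1.0260 + -0.3840i → escape time 5
(row=2, col=2): c = -0.7920 + -0.3840i → escape time 5
(row=2, col=3): c = -0.5580 + -0.3840i → escape time 5
(row=2, col=4): c = -0.3240 + -0.3840i → escape time 5
(row=2, col=5): c = -0.0900 + -0.3840i → escape time 5
(row=3, col=0): c = -1.2600 + -0.6860i → escape time 3
(row=3, col=1): c = -1.0260 + -0.6860i → escape time 4
(row=3, col=2): c = -0.7920 + -0.6860i → escape time 4
(row=3, col=3): c = -0.5580 + -0.6860i → escape time 5
(row=3, col=4): c = -0.3240 + -0.6860i → escape time 5
(row=3, col=5): c = -0.0900 + -0.6860i → escape time 5
(row=4, col=0): c = -1.2600 + -0.9880i → escape time 3
(row=4, col=1): c = -1.0260 + -0.9880i → escape time 3
(row=4, col=2): c = -0.7920 + -0.9880i → escape time 3
(row=4, col=3): c = -0.5580 + -0.9880i → escape time 4
(row=4, col=4): c = -0.3240 + -0.9880i → escape time 5
(row=4, col=5): c = -0.0900 + -0.9880i → escape time 5
(row=5, col=0): c = -1.2600 + -1.2900i → escape time 2
(row=5, col=1): c = -1.0260 + -1.2900i → escape time 2
(row=5, col=2): c = -0.7920 + -1.2900i → escape time 3
(row=5, col=3): c = -0.5580 + -1.2900i → escape time 3
(row=5, col=4): c = -0.3240 + -1.2900i → escape time 3
(row=5, col=5): c = -0.0900 + -1.2900i → escape time 2

Answer: 555555
555555
555555
344555
333455
223332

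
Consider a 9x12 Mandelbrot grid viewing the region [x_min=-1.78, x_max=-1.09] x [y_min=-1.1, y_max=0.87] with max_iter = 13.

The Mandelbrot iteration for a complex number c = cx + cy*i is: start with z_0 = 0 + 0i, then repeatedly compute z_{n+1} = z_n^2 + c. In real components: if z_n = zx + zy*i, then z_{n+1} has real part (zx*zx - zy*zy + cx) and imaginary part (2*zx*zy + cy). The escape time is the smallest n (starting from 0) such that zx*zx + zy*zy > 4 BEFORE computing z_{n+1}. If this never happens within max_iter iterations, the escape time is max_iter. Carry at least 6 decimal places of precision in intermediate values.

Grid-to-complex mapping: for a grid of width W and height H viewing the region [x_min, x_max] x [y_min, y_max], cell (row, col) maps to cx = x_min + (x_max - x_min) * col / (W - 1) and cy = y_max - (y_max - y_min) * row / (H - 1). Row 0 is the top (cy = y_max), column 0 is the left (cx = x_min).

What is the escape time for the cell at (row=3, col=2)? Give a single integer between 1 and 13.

z_0 = 0 + 0i, c = -1.6075 + 0.3327i
Iter 1: z = -1.6075 + 0.3327i, |z|^2 = 2.6948
Iter 2: z = 0.8658 + -0.7370i, |z|^2 = 1.2928
Iter 3: z = -1.4010 + -0.9435i, |z|^2 = 2.8529
Iter 4: z = -0.5350 + 2.9764i, |z|^2 = 9.1452
Escaped at iteration 4

Answer: 4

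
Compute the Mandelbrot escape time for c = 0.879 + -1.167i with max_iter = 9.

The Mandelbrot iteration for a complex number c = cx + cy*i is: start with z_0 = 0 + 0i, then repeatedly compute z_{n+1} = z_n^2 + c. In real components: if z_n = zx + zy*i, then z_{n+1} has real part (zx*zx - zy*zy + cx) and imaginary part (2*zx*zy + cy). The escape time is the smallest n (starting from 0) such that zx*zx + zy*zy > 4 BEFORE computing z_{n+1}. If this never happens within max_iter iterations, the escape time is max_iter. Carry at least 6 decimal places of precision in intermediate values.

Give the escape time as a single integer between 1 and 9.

z_0 = 0 + 0i, c = 0.8790 + -1.1670i
Iter 1: z = 0.8790 + -1.1670i, |z|^2 = 2.1345
Iter 2: z = 0.2898 + -3.2186i, |z|^2 = 10.4433
Escaped at iteration 2

Answer: 2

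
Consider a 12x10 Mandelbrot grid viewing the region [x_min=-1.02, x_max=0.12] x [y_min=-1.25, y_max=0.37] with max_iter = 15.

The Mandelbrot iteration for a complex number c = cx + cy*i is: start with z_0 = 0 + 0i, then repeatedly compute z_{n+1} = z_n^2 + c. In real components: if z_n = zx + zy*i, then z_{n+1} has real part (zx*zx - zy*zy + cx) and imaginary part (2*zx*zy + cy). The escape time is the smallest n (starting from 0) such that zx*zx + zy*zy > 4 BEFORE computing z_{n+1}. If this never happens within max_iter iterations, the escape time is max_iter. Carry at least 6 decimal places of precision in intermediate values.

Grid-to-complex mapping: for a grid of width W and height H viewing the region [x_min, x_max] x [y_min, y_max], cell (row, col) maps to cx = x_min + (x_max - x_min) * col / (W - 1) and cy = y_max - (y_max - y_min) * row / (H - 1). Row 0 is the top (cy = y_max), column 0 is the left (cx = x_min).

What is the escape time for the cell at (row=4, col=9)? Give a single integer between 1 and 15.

z_0 = 0 + 0i, c = -0.0873 + -0.3500i
Iter 1: z = -0.0873 + -0.3500i, |z|^2 = 0.1301
Iter 2: z = -0.2022 + -0.2889i, |z|^2 = 0.1243
Iter 3: z = -0.1299 + -0.2332i, |z|^2 = 0.0712
Iter 4: z = -0.1248 + -0.2894i, |z|^2 = 0.0993
Iter 5: z = -0.1555 + -0.2778i, |z|^2 = 0.1013
Iter 6: z = -0.1403 + -0.2636i, |z|^2 = 0.0892
Iter 7: z = -0.1371 + -0.2760i, |z|^2 = 0.0950
Iter 8: z = -0.1447 + -0.2743i, |z|^2 = 0.0962
Iter 9: z = -0.1416 + -0.2706i, |z|^2 = 0.0933
Iter 10: z = -0.1405 + -0.2734i, |z|^2 = 0.0945
Iter 11: z = -0.1423 + -0.2732i, |z|^2 = 0.0949
Iter 12: z = -0.1417 + -0.2723i, |z|^2 = 0.0942
Iter 13: z = -0.1413 + -0.2729i, |z|^2 = 0.0944
Iter 14: z = -0.1417 + -0.2729i, |z|^2 = 0.0946

Answer: 15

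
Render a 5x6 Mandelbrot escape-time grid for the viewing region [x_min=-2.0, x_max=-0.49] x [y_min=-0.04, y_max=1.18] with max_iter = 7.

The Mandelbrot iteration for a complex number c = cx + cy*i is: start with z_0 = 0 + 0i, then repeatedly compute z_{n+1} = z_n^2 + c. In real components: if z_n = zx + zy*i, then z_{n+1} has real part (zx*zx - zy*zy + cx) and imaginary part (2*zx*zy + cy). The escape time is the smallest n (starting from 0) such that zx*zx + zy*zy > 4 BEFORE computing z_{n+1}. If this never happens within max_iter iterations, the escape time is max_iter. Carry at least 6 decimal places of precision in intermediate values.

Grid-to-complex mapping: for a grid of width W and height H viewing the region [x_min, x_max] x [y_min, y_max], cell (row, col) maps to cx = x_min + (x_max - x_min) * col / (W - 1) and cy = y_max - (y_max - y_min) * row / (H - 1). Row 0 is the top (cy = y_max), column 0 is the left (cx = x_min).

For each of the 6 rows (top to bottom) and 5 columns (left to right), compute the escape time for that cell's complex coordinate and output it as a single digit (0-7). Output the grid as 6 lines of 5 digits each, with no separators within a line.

Answer: 11233
12334
13347
13667
15777
17777

Derivation:
(row=0, col=0): c = -2.0000 + 1.1800i → escape time 1
(row=0, col=1): c = -1.6225 + 1.1800i → escape time 1
(row=0, col=2): c = -1.2450 + 1.1800i → escape time 2
(row=0, col=3): c = -0.8675 + 1.1800i → escape time 3
(row=0, col=4): c = -0.4900 + 1.1800i → escape time 3
(row=1, col=0): c = -2.0000 + 0.9360i → escape time 1
(row=1, col=1): c = -1.6225 + 0.9360i → escape time 2
(row=1, col=2): c = -1.2450 + 0.9360i → escape time 3
(row=1, col=3): c = -0.8675 + 0.9360i → escape time 3
(row=1, col=4): c = -0.4900 + 0.9360i → escape time 4
(row=2, col=0): c = -2.0000 + 0.6920i → escape time 1
(row=2, col=1): c = -1.6225 + 0.6920i → escape time 3
(row=2, col=2): c = -1.2450 + 0.6920i → escape time 3
(row=2, col=3): c = -0.8675 + 0.6920i → escape time 4
(row=2, col=4): c = -0.4900 + 0.6920i → escape time 7
(row=3, col=0): c = -2.0000 + 0.4480i → escape time 1
(row=3, col=1): c = -1.6225 + 0.4480i → escape time 3
(row=3, col=2): c = -1.2450 + 0.4480i → escape time 6
(row=3, col=3): c = -0.8675 + 0.4480i → escape time 6
(row=3, col=4): c = -0.4900 + 0.4480i → escape time 7
(row=4, col=0): c = -2.0000 + 0.2040i → escape time 1
(row=4, col=1): c = -1.6225 + 0.2040i → escape time 5
(row=4, col=2): c = -1.2450 + 0.2040i → escape time 7
(row=4, col=3): c = -0.8675 + 0.2040i → escape time 7
(row=4, col=4): c = -0.4900 + 0.2040i → escape time 7
(row=5, col=0): c = -2.0000 + -0.0400i → escape time 1
(row=5, col=1): c = -1.6225 + -0.0400i → escape time 7
(row=5, col=2): c = -1.2450 + -0.0400i → escape time 7
(row=5, col=3): c = -0.8675 + -0.0400i → escape time 7
(row=5, col=4): c = -0.4900 + -0.0400i → escape time 7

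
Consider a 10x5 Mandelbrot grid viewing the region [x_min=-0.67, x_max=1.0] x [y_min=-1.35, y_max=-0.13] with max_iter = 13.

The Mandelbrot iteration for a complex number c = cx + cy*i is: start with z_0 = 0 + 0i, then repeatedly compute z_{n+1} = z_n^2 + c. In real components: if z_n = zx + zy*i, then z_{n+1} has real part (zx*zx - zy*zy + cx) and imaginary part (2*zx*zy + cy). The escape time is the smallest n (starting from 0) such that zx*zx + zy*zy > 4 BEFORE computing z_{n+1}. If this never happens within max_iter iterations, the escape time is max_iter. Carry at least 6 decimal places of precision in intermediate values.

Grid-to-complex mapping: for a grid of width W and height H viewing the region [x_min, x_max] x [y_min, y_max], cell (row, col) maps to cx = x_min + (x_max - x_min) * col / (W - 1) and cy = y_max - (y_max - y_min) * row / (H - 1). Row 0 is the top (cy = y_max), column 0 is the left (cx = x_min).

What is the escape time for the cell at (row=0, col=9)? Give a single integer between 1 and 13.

Answer: 2

Derivation:
z_0 = 0 + 0i, c = 1.0000 + -0.1300i
Iter 1: z = 1.0000 + -0.1300i, |z|^2 = 1.0169
Iter 2: z = 1.9831 + -0.3900i, |z|^2 = 4.0848
Escaped at iteration 2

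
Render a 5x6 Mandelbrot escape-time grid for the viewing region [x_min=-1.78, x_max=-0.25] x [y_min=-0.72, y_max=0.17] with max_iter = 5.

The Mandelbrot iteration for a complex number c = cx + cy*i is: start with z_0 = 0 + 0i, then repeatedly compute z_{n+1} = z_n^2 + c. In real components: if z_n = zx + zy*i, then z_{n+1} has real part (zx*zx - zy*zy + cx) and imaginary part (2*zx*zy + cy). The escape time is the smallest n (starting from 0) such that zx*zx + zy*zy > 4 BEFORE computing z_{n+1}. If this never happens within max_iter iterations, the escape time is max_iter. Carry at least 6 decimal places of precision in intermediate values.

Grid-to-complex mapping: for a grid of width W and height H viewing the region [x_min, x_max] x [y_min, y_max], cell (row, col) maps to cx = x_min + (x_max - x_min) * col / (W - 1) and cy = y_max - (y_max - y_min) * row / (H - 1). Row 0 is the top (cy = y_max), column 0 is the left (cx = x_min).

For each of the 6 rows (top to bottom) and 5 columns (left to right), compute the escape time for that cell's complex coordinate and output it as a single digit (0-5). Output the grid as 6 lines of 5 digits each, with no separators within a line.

Answer: 45555
55555
45555
35555
33555
23455

Derivation:
(row=0, col=0): c = -1.7800 + 0.1700i → escape time 4
(row=0, col=1): c = -1.3975 + 0.1700i → escape time 5
(row=0, col=2): c = -1.0150 + 0.1700i → escape time 5
(row=0, col=3): c = -0.6325 + 0.1700i → escape time 5
(row=0, col=4): c = -0.2500 + 0.1700i → escape time 5
(row=1, col=0): c = -1.7800 + -0.0080i → escape time 5
(row=1, col=1): c = -1.3975 + -0.0080i → escape time 5
(row=1, col=2): c = -1.0150 + -0.0080i → escape time 5
(row=1, col=3): c = -0.6325 + -0.0080i → escape time 5
(row=1, col=4): c = -0.2500 + -0.0080i → escape time 5
(row=2, col=0): c = -1.7800 + -0.1860i → escape time 4
(row=2, col=1): c = -1.3975 + -0.1860i → escape time 5
(row=2, col=2): c = -1.0150 + -0.1860i → escape time 5
(row=2, col=3): c = -0.6325 + -0.1860i → escape time 5
(row=2, col=4): c = -0.2500 + -0.1860i → escape time 5
(row=3, col=0): c = -1.7800 + -0.3640i → escape time 3
(row=3, col=1): c = -1.3975 + -0.3640i → escape time 5
(row=3, col=2): c = -1.0150 + -0.3640i → escape time 5
(row=3, col=3): c = -0.6325 + -0.3640i → escape time 5
(row=3, col=4): c = -0.2500 + -0.3640i → escape time 5
(row=4, col=0): c = -1.7800 + -0.5420i → escape time 3
(row=4, col=1): c = -1.3975 + -0.5420i → escape time 3
(row=4, col=2): c = -1.0150 + -0.5420i → escape time 5
(row=4, col=3): c = -0.6325 + -0.5420i → escape time 5
(row=4, col=4): c = -0.2500 + -0.5420i → escape time 5
(row=5, col=0): c = -1.7800 + -0.7200i → escape time 2
(row=5, col=1): c = -1.3975 + -0.7200i → escape time 3
(row=5, col=2): c = -1.0150 + -0.7200i → escape time 4
(row=5, col=3): c = -0.6325 + -0.7200i → escape time 5
(row=5, col=4): c = -0.2500 + -0.7200i → escape time 5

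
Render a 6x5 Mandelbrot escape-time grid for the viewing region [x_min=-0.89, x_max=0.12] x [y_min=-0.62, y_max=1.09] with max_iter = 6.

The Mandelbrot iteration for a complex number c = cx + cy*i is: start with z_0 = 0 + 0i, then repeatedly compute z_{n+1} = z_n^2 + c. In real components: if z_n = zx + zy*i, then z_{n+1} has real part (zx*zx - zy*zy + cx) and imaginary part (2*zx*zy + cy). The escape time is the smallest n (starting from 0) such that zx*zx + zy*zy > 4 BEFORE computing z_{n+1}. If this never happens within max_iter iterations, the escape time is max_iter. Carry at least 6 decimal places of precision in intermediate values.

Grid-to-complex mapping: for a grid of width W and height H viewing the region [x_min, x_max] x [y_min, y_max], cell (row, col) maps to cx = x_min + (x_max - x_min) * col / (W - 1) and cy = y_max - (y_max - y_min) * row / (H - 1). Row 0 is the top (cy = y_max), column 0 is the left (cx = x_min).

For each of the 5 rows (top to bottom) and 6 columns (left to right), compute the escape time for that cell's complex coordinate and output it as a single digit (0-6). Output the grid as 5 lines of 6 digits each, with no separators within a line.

Answer: 334554
466666
666666
666666
566666

Derivation:
(row=0, col=0): c = -0.8900 + 1.0900i → escape time 3
(row=0, col=1): c = -0.6880 + 1.0900i → escape time 3
(row=0, col=2): c = -0.4860 + 1.0900i → escape time 4
(row=0, col=3): c = -0.2840 + 1.0900i → escape time 5
(row=0, col=4): c = -0.0820 + 1.0900i → escape time 5
(row=0, col=5): c = 0.1200 + 1.0900i → escape time 4
(row=1, col=0): c = -0.8900 + 0.6625i → escape time 4
(row=1, col=1): c = -0.6880 + 0.6625i → escape time 6
(row=1, col=2): c = -0.4860 + 0.6625i → escape time 6
(row=1, col=3): c = -0.2840 + 0.6625i → escape time 6
(row=1, col=4): c = -0.0820 + 0.6625i → escape time 6
(row=1, col=5): c = 0.1200 + 0.6625i → escape time 6
(row=2, col=0): c = -0.8900 + 0.2350i → escape time 6
(row=2, col=1): c = -0.6880 + 0.2350i → escape time 6
(row=2, col=2): c = -0.4860 + 0.2350i → escape time 6
(row=2, col=3): c = -0.2840 + 0.2350i → escape time 6
(row=2, col=4): c = -0.0820 + 0.2350i → escape time 6
(row=2, col=5): c = 0.1200 + 0.2350i → escape time 6
(row=3, col=0): c = -0.8900 + -0.1925i → escape time 6
(row=3, col=1): c = -0.6880 + -0.1925i → escape time 6
(row=3, col=2): c = -0.4860 + -0.1925i → escape time 6
(row=3, col=3): c = -0.2840 + -0.1925i → escape time 6
(row=3, col=4): c = -0.0820 + -0.1925i → escape time 6
(row=3, col=5): c = 0.1200 + -0.1925i → escape time 6
(row=4, col=0): c = -0.8900 + -0.6200i → escape time 5
(row=4, col=1): c = -0.6880 + -0.6200i → escape time 6
(row=4, col=2): c = -0.4860 + -0.6200i → escape time 6
(row=4, col=3): c = -0.2840 + -0.6200i → escape time 6
(row=4, col=4): c = -0.0820 + -0.6200i → escape time 6
(row=4, col=5): c = 0.1200 + -0.6200i → escape time 6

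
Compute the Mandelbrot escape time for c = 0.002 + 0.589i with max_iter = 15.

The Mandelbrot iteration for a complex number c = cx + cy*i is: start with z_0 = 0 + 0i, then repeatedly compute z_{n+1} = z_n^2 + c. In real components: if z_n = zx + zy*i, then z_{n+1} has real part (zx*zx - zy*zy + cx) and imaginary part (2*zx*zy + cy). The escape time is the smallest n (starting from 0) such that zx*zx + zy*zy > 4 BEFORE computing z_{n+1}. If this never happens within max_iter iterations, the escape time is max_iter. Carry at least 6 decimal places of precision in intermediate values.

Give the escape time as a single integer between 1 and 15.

z_0 = 0 + 0i, c = 0.0020 + 0.5890i
Iter 1: z = 0.0020 + 0.5890i, |z|^2 = 0.3469
Iter 2: z = -0.3449 + 0.5914i, |z|^2 = 0.4687
Iter 3: z = -0.2287 + 0.1811i, |z|^2 = 0.0851
Iter 4: z = 0.0215 + 0.5062i, |z|^2 = 0.2567
Iter 5: z = -0.2537 + 0.6108i, |z|^2 = 0.4375
Iter 6: z = -0.3067 + 0.2790i, |z|^2 = 0.1719
Iter 7: z = 0.0182 + 0.4178i, |z|^2 = 0.1749
Iter 8: z = -0.1723 + 0.6042i, |z|^2 = 0.3948
Iter 9: z = -0.3334 + 0.3808i, |z|^2 = 0.2562
Iter 10: z = -0.0319 + 0.3351i, |z|^2 = 0.1133
Iter 11: z = -0.1093 + 0.5676i, |z|^2 = 0.3342
Iter 12: z = -0.3083 + 0.4650i, |z|^2 = 0.3112
Iter 13: z = -0.1192 + 0.3023i, |z|^2 = 0.1056
Iter 14: z = -0.0752 + 0.5170i, |z|^2 = 0.2729

Answer: 15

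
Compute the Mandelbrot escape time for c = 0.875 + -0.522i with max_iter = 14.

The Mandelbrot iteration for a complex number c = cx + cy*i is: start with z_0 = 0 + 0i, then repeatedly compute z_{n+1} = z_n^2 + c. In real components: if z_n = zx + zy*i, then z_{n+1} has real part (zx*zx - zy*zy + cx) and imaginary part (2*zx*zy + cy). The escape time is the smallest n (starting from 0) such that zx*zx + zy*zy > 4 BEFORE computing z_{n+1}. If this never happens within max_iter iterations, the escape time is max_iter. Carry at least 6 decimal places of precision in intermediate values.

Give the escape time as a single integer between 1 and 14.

Answer: 3

Derivation:
z_0 = 0 + 0i, c = 0.8750 + -0.5220i
Iter 1: z = 0.8750 + -0.5220i, |z|^2 = 1.0381
Iter 2: z = 1.3681 + -1.4355i, |z|^2 = 3.9325
Iter 3: z = 0.6861 + -4.4499i, |z|^2 = 20.2727
Escaped at iteration 3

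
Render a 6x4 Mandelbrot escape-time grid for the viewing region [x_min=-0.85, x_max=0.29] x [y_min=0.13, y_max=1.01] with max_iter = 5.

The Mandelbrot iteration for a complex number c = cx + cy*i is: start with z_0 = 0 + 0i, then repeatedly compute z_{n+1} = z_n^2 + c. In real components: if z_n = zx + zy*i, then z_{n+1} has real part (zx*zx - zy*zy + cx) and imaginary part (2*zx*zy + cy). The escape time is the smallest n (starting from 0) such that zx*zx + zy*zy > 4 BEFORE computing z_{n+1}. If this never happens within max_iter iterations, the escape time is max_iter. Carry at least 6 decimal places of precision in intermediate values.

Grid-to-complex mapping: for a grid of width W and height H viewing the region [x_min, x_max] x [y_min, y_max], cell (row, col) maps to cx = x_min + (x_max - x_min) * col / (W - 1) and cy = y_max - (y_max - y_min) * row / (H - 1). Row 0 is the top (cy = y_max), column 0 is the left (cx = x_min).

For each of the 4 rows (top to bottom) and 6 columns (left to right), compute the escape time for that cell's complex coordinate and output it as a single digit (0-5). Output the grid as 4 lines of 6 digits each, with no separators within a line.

(row=0, col=0): c = -0.8500 + 1.0100i → escape time 3
(row=0, col=1): c = -0.6220 + 1.0100i → escape time 4
(row=0, col=2): c = -0.3940 + 1.0100i → escape time 4
(row=0, col=3): c = -0.1660 + 1.0100i → escape time 5
(row=0, col=4): c = 0.0620 + 1.0100i → escape time 4
(row=0, col=5): c = 0.2900 + 1.0100i → escape time 3
(row=1, col=0): c = -0.8500 + 0.7167i → escape time 4
(row=1, col=1): c = -0.6220 + 0.7167i → escape time 5
(row=1, col=2): c = -0.3940 + 0.7167i → escape time 5
(row=1, col=3): c = -0.1660 + 0.7167i → escape time 5
(row=1, col=4): c = 0.0620 + 0.7167i → escape time 5
(row=1, col=5): c = 0.2900 + 0.7167i → escape time 5
(row=2, col=0): c = -0.8500 + 0.4233i → escape time 5
(row=2, col=1): c = -0.6220 + 0.4233i → escape time 5
(row=2, col=2): c = -0.3940 + 0.4233i → escape time 5
(row=2, col=3): c = -0.1660 + 0.4233i → escape time 5
(row=2, col=4): c = 0.0620 + 0.4233i → escape time 5
(row=2, col=5): c = 0.2900 + 0.4233i → escape time 5
(row=3, col=0): c = -0.8500 + 0.1300i → escape time 5
(row=3, col=1): c = -0.6220 + 0.1300i → escape time 5
(row=3, col=2): c = -0.3940 + 0.1300i → escape time 5
(row=3, col=3): c = -0.1660 + 0.1300i → escape time 5
(row=3, col=4): c = 0.0620 + 0.1300i → escape time 5
(row=3, col=5): c = 0.2900 + 0.1300i → escape time 5

Answer: 344543
455555
555555
555555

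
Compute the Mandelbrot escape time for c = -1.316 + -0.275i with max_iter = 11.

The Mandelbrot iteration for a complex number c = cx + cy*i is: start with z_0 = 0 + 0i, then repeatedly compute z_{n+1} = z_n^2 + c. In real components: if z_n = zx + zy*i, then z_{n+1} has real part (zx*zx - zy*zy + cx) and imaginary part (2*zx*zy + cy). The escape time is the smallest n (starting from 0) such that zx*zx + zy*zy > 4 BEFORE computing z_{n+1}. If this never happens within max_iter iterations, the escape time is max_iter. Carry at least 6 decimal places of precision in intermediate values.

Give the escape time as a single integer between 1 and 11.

Answer: 7

Derivation:
z_0 = 0 + 0i, c = -1.3160 + -0.2750i
Iter 1: z = -1.3160 + -0.2750i, |z|^2 = 1.8075
Iter 2: z = 0.3402 + 0.4488i, |z|^2 = 0.3172
Iter 3: z = -1.4017 + 0.0304i, |z|^2 = 1.9656
Iter 4: z = 0.6477 + -0.3602i, |z|^2 = 0.5493
Iter 5: z = -1.0262 + -0.7416i, |z|^2 = 1.6030
Iter 6: z = -0.8130 + 1.2471i, |z|^2 = 2.2161
Iter 7: z = -2.2103 + -2.3027i, |z|^2 = 10.1877
Escaped at iteration 7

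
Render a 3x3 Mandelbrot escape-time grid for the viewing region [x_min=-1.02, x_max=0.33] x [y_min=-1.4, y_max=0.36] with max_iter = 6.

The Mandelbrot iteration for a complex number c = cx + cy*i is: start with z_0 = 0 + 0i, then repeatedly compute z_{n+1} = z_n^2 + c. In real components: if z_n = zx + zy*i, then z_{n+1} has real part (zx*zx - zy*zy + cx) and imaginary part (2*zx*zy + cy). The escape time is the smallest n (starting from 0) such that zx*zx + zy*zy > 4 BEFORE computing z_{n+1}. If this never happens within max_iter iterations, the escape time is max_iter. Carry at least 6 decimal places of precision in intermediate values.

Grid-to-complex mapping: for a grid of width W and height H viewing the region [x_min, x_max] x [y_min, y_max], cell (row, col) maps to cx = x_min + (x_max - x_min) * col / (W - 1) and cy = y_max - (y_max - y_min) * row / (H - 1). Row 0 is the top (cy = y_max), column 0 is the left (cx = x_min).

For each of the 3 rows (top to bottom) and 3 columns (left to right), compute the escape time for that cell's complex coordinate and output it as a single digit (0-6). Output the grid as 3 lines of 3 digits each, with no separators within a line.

Answer: 666
566
222

Derivation:
(row=0, col=0): c = -1.0200 + 0.3600i → escape time 6
(row=0, col=1): c = -0.3450 + 0.3600i → escape time 6
(row=0, col=2): c = 0.3300 + 0.3600i → escape time 6
(row=1, col=0): c = -1.0200 + -0.5200i → escape time 5
(row=1, col=1): c = -0.3450 + -0.5200i → escape time 6
(row=1, col=2): c = 0.3300 + -0.5200i → escape time 6
(row=2, col=0): c = -1.0200 + -1.4000i → escape time 2
(row=2, col=1): c = -0.3450 + -1.4000i → escape time 2
(row=2, col=2): c = 0.3300 + -1.4000i → escape time 2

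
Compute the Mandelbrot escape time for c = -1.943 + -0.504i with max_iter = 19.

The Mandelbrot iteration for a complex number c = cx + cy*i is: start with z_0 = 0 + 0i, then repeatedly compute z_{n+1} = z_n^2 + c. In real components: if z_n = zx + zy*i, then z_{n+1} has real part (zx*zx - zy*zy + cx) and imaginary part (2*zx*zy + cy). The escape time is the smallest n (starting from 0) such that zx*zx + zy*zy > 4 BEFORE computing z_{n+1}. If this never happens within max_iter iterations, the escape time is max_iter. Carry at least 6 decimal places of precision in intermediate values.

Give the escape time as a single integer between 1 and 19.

Answer: 1

Derivation:
z_0 = 0 + 0i, c = -1.9430 + -0.5040i
Iter 1: z = -1.9430 + -0.5040i, |z|^2 = 4.0293
Escaped at iteration 1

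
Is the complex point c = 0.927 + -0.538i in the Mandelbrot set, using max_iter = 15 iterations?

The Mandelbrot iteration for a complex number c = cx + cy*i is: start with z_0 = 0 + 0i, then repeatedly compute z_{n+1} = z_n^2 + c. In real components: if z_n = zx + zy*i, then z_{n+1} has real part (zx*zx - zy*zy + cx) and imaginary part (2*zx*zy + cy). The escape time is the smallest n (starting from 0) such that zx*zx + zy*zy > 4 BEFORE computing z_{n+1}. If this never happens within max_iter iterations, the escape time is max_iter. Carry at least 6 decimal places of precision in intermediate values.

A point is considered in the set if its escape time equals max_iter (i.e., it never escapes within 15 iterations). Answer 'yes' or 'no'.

Answer: no

Derivation:
z_0 = 0 + 0i, c = 0.9270 + -0.5380i
Iter 1: z = 0.9270 + -0.5380i, |z|^2 = 1.1488
Iter 2: z = 1.4969 + -1.5355i, |z|^2 = 4.5983
Escaped at iteration 2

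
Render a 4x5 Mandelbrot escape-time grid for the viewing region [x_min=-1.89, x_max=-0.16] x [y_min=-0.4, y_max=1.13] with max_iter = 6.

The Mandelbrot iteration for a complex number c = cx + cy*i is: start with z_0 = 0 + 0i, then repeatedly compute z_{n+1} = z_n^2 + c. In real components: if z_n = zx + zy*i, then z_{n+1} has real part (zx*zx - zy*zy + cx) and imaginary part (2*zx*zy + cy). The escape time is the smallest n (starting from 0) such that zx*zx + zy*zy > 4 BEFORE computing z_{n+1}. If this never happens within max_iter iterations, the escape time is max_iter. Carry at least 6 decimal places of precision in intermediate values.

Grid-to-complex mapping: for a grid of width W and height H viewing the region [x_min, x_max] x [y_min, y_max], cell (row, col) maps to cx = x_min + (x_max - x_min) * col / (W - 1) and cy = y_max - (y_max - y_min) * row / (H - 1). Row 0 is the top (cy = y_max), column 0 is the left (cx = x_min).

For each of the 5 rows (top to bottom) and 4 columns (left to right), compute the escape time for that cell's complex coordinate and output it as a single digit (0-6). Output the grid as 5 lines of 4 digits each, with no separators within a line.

Answer: 1235
1346
3666
6666
3666

Derivation:
(row=0, col=0): c = -1.8900 + 1.1300i → escape time 1
(row=0, col=1): c = -1.3133 + 1.1300i → escape time 2
(row=0, col=2): c = -0.7367 + 1.1300i → escape time 3
(row=0, col=3): c = -0.1600 + 1.1300i → escape time 5
(row=1, col=0): c = -1.8900 + 0.7475i → escape time 1
(row=1, col=1): c = -1.3133 + 0.7475i → escape time 3
(row=1, col=2): c = -0.7367 + 0.7475i → escape time 4
(row=1, col=3): c = -0.1600 + 0.7475i → escape time 6
(row=2, col=0): c = -1.8900 + 0.3650i → escape time 3
(row=2, col=1): c = -1.3133 + 0.3650i → escape time 6
(row=2, col=2): c = -0.7367 + 0.3650i → escape time 6
(row=2, col=3): c = -0.1600 + 0.3650i → escape time 6
(row=3, col=0): c = -1.8900 + -0.0175i → escape time 6
(row=3, col=1): c = -1.3133 + -0.0175i → escape time 6
(row=3, col=2): c = -0.7367 + -0.0175i → escape time 6
(row=3, col=3): c = -0.1600 + -0.0175i → escape time 6
(row=4, col=0): c = -1.8900 + -0.4000i → escape time 3
(row=4, col=1): c = -1.3133 + -0.4000i → escape time 6
(row=4, col=2): c = -0.7367 + -0.4000i → escape time 6
(row=4, col=3): c = -0.1600 + -0.4000i → escape time 6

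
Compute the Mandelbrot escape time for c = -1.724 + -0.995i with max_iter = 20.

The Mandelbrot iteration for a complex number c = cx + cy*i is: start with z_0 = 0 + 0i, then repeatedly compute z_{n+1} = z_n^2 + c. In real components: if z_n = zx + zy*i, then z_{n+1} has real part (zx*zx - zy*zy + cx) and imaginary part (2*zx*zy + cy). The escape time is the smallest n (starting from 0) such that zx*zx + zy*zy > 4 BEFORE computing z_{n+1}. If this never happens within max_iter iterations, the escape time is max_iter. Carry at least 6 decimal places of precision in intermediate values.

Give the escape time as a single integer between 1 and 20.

Answer: 2

Derivation:
z_0 = 0 + 0i, c = -1.7240 + -0.9950i
Iter 1: z = -1.7240 + -0.9950i, |z|^2 = 3.9622
Iter 2: z = 0.2582 + 2.4358i, |z|^2 = 5.9996
Escaped at iteration 2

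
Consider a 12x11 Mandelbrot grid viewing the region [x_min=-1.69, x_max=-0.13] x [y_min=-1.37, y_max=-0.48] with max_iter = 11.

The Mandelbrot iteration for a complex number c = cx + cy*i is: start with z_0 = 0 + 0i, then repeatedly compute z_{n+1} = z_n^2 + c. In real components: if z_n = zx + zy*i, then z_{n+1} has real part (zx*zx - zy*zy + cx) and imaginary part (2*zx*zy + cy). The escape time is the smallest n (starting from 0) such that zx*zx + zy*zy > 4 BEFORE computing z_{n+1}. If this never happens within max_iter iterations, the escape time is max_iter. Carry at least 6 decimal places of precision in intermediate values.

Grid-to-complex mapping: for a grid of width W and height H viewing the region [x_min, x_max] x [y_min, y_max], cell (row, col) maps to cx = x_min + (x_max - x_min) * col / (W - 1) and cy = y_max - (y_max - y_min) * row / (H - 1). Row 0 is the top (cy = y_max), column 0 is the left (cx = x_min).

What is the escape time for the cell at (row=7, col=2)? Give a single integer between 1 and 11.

z_0 = 0 + 0i, c = -1.4064 + -1.1030i
Iter 1: z = -1.4064 + -1.1030i, |z|^2 = 3.1945
Iter 2: z = -0.6451 + 1.9994i, |z|^2 = 4.4139
Escaped at iteration 2

Answer: 2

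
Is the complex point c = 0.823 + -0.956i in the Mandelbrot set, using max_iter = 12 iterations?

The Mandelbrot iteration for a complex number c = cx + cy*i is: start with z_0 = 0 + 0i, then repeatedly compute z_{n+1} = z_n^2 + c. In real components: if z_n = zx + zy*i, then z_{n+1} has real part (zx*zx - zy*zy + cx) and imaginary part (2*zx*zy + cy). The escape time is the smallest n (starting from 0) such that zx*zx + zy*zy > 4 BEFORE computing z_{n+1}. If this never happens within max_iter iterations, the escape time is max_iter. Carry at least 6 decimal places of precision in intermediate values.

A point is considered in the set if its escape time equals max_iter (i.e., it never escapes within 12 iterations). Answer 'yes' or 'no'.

Answer: no

Derivation:
z_0 = 0 + 0i, c = 0.8230 + -0.9560i
Iter 1: z = 0.8230 + -0.9560i, |z|^2 = 1.5913
Iter 2: z = 0.5864 + -2.5296i, |z|^2 = 6.7426
Escaped at iteration 2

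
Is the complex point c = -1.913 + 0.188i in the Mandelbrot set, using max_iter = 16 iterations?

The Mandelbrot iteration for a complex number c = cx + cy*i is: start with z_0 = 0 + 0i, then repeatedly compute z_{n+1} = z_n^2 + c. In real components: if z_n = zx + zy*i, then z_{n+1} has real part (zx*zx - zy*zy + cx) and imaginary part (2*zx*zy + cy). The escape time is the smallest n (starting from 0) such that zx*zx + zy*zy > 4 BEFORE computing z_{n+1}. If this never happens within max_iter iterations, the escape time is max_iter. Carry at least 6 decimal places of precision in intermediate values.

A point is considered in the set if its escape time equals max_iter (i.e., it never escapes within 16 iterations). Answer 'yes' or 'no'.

z_0 = 0 + 0i, c = -1.9130 + 0.1880i
Iter 1: z = -1.9130 + 0.1880i, |z|^2 = 3.6949
Iter 2: z = 1.7112 + -0.5313i, |z|^2 = 3.2106
Iter 3: z = 0.7330 + -1.6303i, |z|^2 = 3.1952
Iter 4: z = -4.0336 + -2.2021i, |z|^2 = 21.1190
Escaped at iteration 4

Answer: no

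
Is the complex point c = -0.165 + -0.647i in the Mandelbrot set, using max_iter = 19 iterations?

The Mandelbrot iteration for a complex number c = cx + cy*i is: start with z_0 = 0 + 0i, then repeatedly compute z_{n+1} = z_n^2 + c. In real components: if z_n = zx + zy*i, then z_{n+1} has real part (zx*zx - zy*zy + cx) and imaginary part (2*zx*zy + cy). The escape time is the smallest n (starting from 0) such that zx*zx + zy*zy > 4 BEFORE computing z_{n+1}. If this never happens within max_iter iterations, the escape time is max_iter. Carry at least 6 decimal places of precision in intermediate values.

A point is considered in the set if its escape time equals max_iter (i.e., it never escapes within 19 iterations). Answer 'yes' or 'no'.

Answer: yes

Derivation:
z_0 = 0 + 0i, c = -0.1650 + -0.6470i
Iter 1: z = -0.1650 + -0.6470i, |z|^2 = 0.4458
Iter 2: z = -0.5564 + -0.4335i, |z|^2 = 0.4975
Iter 3: z = -0.0434 + -0.1646i, |z|^2 = 0.0290
Iter 4: z = -0.1902 + -0.6327i, |z|^2 = 0.4365
Iter 5: z = -0.5292 + -0.4063i, |z|^2 = 0.4451
Iter 6: z = -0.0501 + -0.2170i, |z|^2 = 0.0496
Iter 7: z = -0.2096 + -0.6253i, |z|^2 = 0.4349
Iter 8: z = -0.5120 + -0.3849i, |z|^2 = 0.4103
Iter 9: z = -0.0510 + -0.2528i, |z|^2 = 0.0665
Iter 10: z = -0.2263 + -0.6212i, |z|^2 = 0.4372
Iter 11: z = -0.4997 + -0.3658i, |z|^2 = 0.3835
Iter 12: z = -0.0491 + -0.2814i, |z|^2 = 0.0816
Iter 13: z = -0.2418 + -0.6194i, |z|^2 = 0.4421
Iter 14: z = -0.4901 + -0.3475i, |z|^2 = 0.3610
Iter 15: z = -0.0455 + -0.3064i, |z|^2 = 0.0959
Iter 16: z = -0.2568 + -0.6191i, |z|^2 = 0.4492
Iter 17: z = -0.4824 + -0.3290i, |z|^2 = 0.3409
Iter 18: z = -0.0406 + -0.3296i, |z|^2 = 0.1103
Did not escape in 19 iterations → in set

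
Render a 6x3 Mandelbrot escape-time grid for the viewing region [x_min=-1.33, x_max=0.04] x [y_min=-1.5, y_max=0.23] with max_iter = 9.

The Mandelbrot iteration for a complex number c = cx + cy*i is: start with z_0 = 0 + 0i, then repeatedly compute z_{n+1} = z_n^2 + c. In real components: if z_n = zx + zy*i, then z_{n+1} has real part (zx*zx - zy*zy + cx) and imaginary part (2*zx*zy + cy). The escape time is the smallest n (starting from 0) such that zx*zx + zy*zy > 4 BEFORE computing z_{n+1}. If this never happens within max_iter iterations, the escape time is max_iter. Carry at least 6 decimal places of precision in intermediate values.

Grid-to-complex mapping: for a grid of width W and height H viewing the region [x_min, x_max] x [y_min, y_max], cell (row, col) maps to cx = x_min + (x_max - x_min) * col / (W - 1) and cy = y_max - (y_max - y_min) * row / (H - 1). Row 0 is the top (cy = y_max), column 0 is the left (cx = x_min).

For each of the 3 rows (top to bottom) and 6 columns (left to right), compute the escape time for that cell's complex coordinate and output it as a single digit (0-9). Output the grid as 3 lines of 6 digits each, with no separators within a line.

Answer: 799999
345999
122222

Derivation:
(row=0, col=0): c = -1.3300 + 0.2300i → escape time 7
(row=0, col=1): c = -1.0560 + 0.2300i → escape time 9
(row=0, col=2): c = -0.7820 + 0.2300i → escape time 9
(row=0, col=3): c = -0.5080 + 0.2300i → escape time 9
(row=0, col=4): c = -0.2340 + 0.2300i → escape time 9
(row=0, col=5): c = 0.0400 + 0.2300i → escape time 9
(row=1, col=0): c = -1.3300 + -0.6350i → escape time 3
(row=1, col=1): c = -1.0560 + -0.6350i → escape time 4
(row=1, col=2): c = -0.7820 + -0.6350i → escape time 5
(row=1, col=3): c = -0.5080 + -0.6350i → escape time 9
(row=1, col=4): c = -0.2340 + -0.6350i → escape time 9
(row=1, col=5): c = 0.0400 + -0.6350i → escape time 9
(row=2, col=0): c = -1.3300 + -1.5000i → escape time 1
(row=2, col=1): c = -1.0560 + -1.5000i → escape time 2
(row=2, col=2): c = -0.7820 + -1.5000i → escape time 2
(row=2, col=3): c = -0.5080 + -1.5000i → escape time 2
(row=2, col=4): c = -0.2340 + -1.5000i → escape time 2
(row=2, col=5): c = 0.0400 + -1.5000i → escape time 2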